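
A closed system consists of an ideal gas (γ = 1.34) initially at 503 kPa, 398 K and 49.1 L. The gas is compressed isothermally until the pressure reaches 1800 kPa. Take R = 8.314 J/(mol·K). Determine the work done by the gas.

-31500 J

n = P₁V₁/(RT₁) = 503×49.1/(8.314×398) = 7.46 mol.
Isothermal: T stays 398 K; PV = const ⇒ V₂ = 13.7 L, P₂ = 1800 kPa.
W = nRT ln(V₂/V₁) = 7.46×8.314×398×ln(0.279) = -31500 J.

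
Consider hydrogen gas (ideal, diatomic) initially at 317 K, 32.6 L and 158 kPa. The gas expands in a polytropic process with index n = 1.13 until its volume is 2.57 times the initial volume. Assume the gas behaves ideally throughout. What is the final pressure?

Polytropic n=1.13: T₂ = T₁(V₁/V₂)^(n−1) = 317×(0.389)^0.13 = 280 K; P₂ = P₁(V₁/V₂)^n = 54.4 kPa.

54.4 kPa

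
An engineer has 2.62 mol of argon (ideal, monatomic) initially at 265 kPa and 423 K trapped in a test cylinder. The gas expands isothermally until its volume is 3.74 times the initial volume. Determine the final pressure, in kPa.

V₁ = nRT₁/P₁ = 2.62×8.314×423/265 = 34.8 L.
Isothermal: T stays 423 K; PV = const ⇒ V₂ = 130 L, P₂ = 70.9 kPa.

70.9 kPa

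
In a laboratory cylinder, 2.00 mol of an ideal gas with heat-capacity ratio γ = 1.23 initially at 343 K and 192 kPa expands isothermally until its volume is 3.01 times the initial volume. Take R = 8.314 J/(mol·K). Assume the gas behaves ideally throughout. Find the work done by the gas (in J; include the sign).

6280 J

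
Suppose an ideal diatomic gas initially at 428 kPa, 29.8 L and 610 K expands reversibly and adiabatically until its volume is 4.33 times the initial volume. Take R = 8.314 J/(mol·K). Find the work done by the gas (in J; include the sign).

n = P₁V₁/(RT₁) = 428×29.8/(8.314×610) = 2.51 mol.
Adiabatic: TV^(γ−1) = const ⇒ T₂ = 610×(0.231)^0.400 = 339 K; PV^γ = const ⇒ P₂ = 55.0 kPa.
ΔU = nCvΔT = 2.51×20.8×(339−610) = -14100 J.
Q = 0 for an adiabatic process, so W = −ΔU = 14100 J.

14100 J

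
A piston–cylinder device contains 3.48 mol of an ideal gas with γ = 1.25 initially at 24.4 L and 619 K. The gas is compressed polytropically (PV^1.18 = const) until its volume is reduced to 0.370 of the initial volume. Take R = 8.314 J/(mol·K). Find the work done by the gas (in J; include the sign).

-19500 J

P₁ = nRT₁/V₁ = 3.48×8.314×619/24.4 = 734 kPa.
Polytropic n=1.18: T₂ = T₁(V₁/V₂)^(n−1) = 619×(2.70)^0.18 = 740 K; P₂ = P₁(V₁/V₂)^n = 2370 kPa.
W = (P₁V₁−P₂V₂)/(n−1) = (734×24.4−2370×9.03)/0.18 = -19500 J.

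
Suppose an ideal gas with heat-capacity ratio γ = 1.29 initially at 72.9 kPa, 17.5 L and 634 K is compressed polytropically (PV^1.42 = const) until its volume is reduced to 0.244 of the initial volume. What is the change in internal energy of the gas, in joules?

3560 J

n = P₁V₁/(RT₁) = 72.9×17.5/(8.314×634) = 0.242 mol.
Polytropic n=1.42: T₂ = T₁(V₁/V₂)^(n−1) = 634×(4.10)^0.42 = 1150 K; P₂ = P₁(V₁/V₂)^n = 540 kPa.
For an ideal gas ΔU = nCvΔT with Cv = R/(γ−1) = 28.7 J/(mol·K).
ΔU = 0.242×28.7×(1150−634) = 3560 J.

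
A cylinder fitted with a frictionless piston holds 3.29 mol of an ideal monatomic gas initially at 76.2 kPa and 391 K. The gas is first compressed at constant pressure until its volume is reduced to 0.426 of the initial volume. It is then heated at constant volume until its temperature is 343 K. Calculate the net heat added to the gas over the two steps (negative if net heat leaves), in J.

-8110 J

V₁ = nRT₁/P₁ = 3.29×8.314×391/76.2 = 140 L.
Step 1 — Isobaric: P stays 76.2 kPa; V/T = const ⇒ T₂ = 167 K, V₂ = 59.8 L.
W = PΔV = 76.2×(59.8−140) kPa·L = -6140 J.
ΔU = nCvΔT = 3.29×12.5×(167−391) = -9210 J.
Q = ΔU + W = nCpΔT = -15300 J.
State after step 1: P = 76.2 kPa, V = 59.8 L, T = 167 K.
Step 2 — Isochoric: V stays 59.8 L; P/T = const ⇒ T₂ = 343 K, P₂ = 157 kPa.
W = 0 (no volume change).
ΔU = nCvΔT = 3.29×12.5×(343−167) = 7240 J.
Q = ΔU = 7240 J.
Net over both steps: W = -6140 J, Q = -8110 J, ΔU = -1970 J.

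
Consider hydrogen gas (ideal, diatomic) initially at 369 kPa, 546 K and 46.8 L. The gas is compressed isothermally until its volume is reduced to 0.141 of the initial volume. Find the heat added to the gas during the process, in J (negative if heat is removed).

n = P₁V₁/(RT₁) = 369×46.8/(8.314×546) = 3.80 mol.
Isothermal: T stays 546 K; PV = const ⇒ V₂ = 6.60 L, P₂ = 2620 kPa.
ΔU = 0 (ideal gas, T constant).
W = nRT ln(V₂/V₁) = 3.80×8.314×546×ln(0.141) = -33800 J.
Q = ΔU + W = -33800 J.

-33800 J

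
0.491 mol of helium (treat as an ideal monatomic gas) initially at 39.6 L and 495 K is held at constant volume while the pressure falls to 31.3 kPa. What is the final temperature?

304 K

P₁ = nRT₁/V₁ = 0.491×8.314×495/39.6 = 51.0 kPa.
Isochoric: V stays 39.6 L; P/T = const ⇒ T₂ = 304 K, P₂ = 31.3 kPa.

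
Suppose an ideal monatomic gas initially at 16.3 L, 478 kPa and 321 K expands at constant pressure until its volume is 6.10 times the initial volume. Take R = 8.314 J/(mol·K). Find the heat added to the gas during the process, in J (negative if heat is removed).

99300 J

n = P₁V₁/(RT₁) = 478×16.3/(8.314×321) = 2.92 mol.
Isobaric: P stays 478 kPa; V/T = const ⇒ T₂ = 1960 K, V₂ = 99.4 L.
W = PΔV = 478×(99.4−16.3) kPa·L = 39700 J.
ΔU = nCvΔT = 2.92×12.5×(1960−321) = 59600 J.
Q = ΔU + W = nCpΔT = 99300 J.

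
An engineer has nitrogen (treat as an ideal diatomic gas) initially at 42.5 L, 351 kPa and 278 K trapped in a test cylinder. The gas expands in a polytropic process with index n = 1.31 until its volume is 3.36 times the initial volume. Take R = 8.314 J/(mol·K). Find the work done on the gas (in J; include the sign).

-15100 J

n = P₁V₁/(RT₁) = 351×42.5/(8.314×278) = 6.45 mol.
Polytropic n=1.31: T₂ = T₁(V₁/V₂)^(n−1) = 278×(0.298)^0.31 = 191 K; P₂ = P₁(V₁/V₂)^n = 71.7 kPa.
W = (P₁V₁−P₂V₂)/(n−1) = (351×42.5−71.7×143)/0.31 = 15100 J.
Work done on the gas = −W_by = -15100 J.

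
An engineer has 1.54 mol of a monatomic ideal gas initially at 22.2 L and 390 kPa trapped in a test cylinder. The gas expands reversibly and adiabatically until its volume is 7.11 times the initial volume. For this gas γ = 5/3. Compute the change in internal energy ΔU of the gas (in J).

-9470 J

T₁ = P₁V₁/(nR) = 390×22.2/(1.54×8.314) = 676 K.
Adiabatic: TV^(γ−1) = const ⇒ T₂ = 676×(0.141)^0.667 = 183 K; PV^γ = const ⇒ P₂ = 14.8 kPa.
For an ideal gas ΔU = nCvΔT with Cv = (3/2)R = 12.5 J/(mol·K).
ΔU = 1.54×12.5×(183−676) = -9470 J.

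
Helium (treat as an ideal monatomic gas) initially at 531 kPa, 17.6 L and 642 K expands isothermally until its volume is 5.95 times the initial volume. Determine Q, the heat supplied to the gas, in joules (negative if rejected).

16700 J

n = P₁V₁/(RT₁) = 531×17.6/(8.314×642) = 1.75 mol.
Isothermal: T stays 642 K; PV = const ⇒ V₂ = 105 L, P₂ = 89.2 kPa.
ΔU = 0 (ideal gas, T constant).
W = nRT ln(V₂/V₁) = 1.75×8.314×642×ln(5.95) = 16700 J.
Q = ΔU + W = 16700 J.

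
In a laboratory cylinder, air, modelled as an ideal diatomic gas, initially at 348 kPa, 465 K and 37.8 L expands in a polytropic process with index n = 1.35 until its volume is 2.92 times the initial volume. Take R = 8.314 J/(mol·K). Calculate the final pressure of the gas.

Polytropic n=1.35: T₂ = T₁(V₁/V₂)^(n−1) = 465×(0.342)^0.35 = 320 K; P₂ = P₁(V₁/V₂)^n = 81.9 kPa.

81.9 kPa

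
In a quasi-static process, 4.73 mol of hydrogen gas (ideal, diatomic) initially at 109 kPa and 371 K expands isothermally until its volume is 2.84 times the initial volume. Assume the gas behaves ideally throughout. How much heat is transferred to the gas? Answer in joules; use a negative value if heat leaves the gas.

15200 J

V₁ = nRT₁/P₁ = 4.73×8.314×371/109 = 134 L.
Isothermal: T stays 371 K; PV = const ⇒ V₂ = 380 L, P₂ = 38.4 kPa.
ΔU = 0 (ideal gas, T constant).
W = nRT ln(V₂/V₁) = 4.73×8.314×371×ln(2.84) = 15200 J.
Q = ΔU + W = 15200 J.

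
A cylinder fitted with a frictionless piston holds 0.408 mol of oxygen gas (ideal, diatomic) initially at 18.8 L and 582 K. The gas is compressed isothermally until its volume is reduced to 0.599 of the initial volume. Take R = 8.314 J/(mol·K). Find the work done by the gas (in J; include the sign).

P₁ = nRT₁/V₁ = 0.408×8.314×582/18.8 = 105 kPa.
Isothermal: T stays 582 K; PV = const ⇒ V₂ = 11.3 L, P₂ = 175 kPa.
W = nRT ln(V₂/V₁) = 0.408×8.314×582×ln(0.599) = -1010 J.

-1010 J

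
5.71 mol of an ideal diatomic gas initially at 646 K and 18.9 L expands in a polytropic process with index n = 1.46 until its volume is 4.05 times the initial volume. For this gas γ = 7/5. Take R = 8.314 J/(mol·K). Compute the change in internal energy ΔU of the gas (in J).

P₁ = nRT₁/V₁ = 5.71×8.314×646/18.9 = 1620 kPa.
Polytropic n=1.46: T₂ = T₁(V₁/V₂)^(n−1) = 646×(0.247)^0.46 = 339 K; P₂ = P₁(V₁/V₂)^n = 211 kPa.
For an ideal gas ΔU = nCvΔT with Cv = (5/2)R = 20.8 J/(mol·K).
ΔU = 5.71×20.8×(339−646) = -36400 J.

-36400 J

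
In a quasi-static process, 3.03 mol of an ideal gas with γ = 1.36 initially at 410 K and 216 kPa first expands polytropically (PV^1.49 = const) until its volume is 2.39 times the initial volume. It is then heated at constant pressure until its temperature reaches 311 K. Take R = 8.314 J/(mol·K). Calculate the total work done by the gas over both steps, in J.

8420 J

V₁ = nRT₁/P₁ = 3.03×8.314×410/216 = 47.8 L.
Step 1 — Polytropic n=1.49: T₂ = T₁(V₁/V₂)^(n−1) = 410×(0.418)^0.49 = 268 K; P₂ = P₁(V₁/V₂)^n = 59.0 kPa.
W = (P₁V₁−P₂V₂)/(n−1) = (216×47.8−59.0×114)/0.49 = 7320 J.
ΔU = nCvΔT = 3.03×23.1×(268−410) = -9970 J.
Q = ΔU + W = -2650 J.
State after step 1: P = 59.0 kPa, V = 114 L, T = 268 K.
Step 2 — Isobaric: P stays 59.0 kPa; V/T = const ⇒ T₂ = 311 K, V₂ = 133 L.
W = PΔV = 59.0×(133−114) kPa·L = 1100 J.
ΔU = nCvΔT = 3.03×23.1×(311−268) = 3040 J.
Q = ΔU + W = nCpΔT = 4140 J.
Net over both steps: W = 8420 J, Q = 1490 J, ΔU = -6930 J.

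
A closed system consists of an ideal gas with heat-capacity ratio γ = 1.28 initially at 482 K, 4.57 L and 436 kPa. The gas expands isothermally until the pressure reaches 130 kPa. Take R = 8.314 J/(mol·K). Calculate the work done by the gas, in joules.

2410 J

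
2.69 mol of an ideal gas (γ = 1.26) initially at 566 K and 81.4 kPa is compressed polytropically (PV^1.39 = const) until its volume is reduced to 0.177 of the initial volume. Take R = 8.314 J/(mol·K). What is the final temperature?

1110 K

V₁ = nRT₁/P₁ = 2.69×8.314×566/81.4 = 156 L.
Polytropic n=1.39: T₂ = T₁(V₁/V₂)^(n−1) = 566×(5.65)^0.39 = 1110 K; P₂ = P₁(V₁/V₂)^n = 904 kPa.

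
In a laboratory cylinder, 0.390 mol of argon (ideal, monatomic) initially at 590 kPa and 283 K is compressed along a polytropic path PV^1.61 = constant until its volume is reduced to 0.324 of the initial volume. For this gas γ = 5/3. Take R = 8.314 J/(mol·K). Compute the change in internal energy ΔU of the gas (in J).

1360 J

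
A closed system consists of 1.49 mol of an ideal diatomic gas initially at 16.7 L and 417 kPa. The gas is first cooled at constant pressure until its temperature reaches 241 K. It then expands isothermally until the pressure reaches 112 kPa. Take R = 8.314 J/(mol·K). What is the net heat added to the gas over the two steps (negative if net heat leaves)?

T₁ = P₁V₁/(nR) = 417×16.7/(1.49×8.314) = 562 K.
Step 1 — Isobaric: P stays 417 kPa; V/T = const ⇒ T₂ = 241 K, V₂ = 7.16 L.
W = PΔV = 417×(7.16−16.7) kPa·L = -3980 J.
ΔU = nCvΔT = 1.49×20.8×(241−562) = -9950 J.
Q = ΔU + W = nCpΔT = -13900 J.
State after step 1: P = 417 kPa, V = 7.16 L, T = 241 K.
Step 2 — Isothermal: T stays 241 K; PV = const ⇒ V₂ = 26.7 L, P₂ = 112 kPa.
ΔU = 0 (ideal gas, T constant).
W = nRT ln(V₂/V₁) = 1.49×8.314×241×ln(3.72) = 3920 J.
Q = ΔU + W = 3920 J.
Net over both steps: W = -53.8 J, Q = -10000 J, ΔU = -9950 J.

-10000 J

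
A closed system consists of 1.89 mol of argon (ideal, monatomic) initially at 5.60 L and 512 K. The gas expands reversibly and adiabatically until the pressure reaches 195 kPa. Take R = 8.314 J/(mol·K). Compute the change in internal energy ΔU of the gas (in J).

P₁ = nRT₁/V₁ = 1.89×8.314×512/5.60 = 1440 kPa.
Adiabatic: T₂/T₁ = (P₂/P₁)^((γ−1)/γ) ⇒ T₂ = 512×(0.136)^0.400 = 230 K; V₂ = 18.6 L.
For an ideal gas ΔU = nCvΔT with Cv = (3/2)R = 12.5 J/(mol·K).
ΔU = 1.89×12.5×(230−512) = -6640 J.

-6640 J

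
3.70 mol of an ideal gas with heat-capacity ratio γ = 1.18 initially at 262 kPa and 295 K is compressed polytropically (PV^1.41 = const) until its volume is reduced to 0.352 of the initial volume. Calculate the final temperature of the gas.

V₁ = nRT₁/P₁ = 3.70×8.314×295/262 = 34.6 L.
Polytropic n=1.41: T₂ = T₁(V₁/V₂)^(n−1) = 295×(2.84)^0.41 = 453 K; P₂ = P₁(V₁/V₂)^n = 1140 kPa.

453 K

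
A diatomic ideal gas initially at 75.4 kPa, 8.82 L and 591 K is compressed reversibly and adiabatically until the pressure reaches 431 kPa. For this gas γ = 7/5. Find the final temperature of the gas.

Adiabatic: T₂/T₁ = (P₂/P₁)^((γ−1)/γ) ⇒ T₂ = 591×(5.72)^0.286 = 973 K; V₂ = 2.54 L.

973 K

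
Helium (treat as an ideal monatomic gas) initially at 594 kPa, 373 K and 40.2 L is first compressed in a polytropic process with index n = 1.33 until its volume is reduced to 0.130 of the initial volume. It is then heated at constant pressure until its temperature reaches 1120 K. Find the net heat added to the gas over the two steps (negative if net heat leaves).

27100 J

n = P₁V₁/(RT₁) = 594×40.2/(8.314×373) = 7.70 mol.
Step 1 — Polytropic n=1.33: T₂ = T₁(V₁/V₂)^(n−1) = 373×(7.69)^0.33 = 731 K; P₂ = P₁(V₁/V₂)^n = 8960 kPa.
W = (P₁V₁−P₂V₂)/(n−1) = (594×40.2−8960×5.23)/0.33 = -69500 J.
ΔU = nCvΔT = 7.70×12.5×(731−373) = 34400 J.
Q = ΔU + W = -35100 J.
State after step 1: P = 8960 kPa, V = 5.23 L, T = 731 K.
Step 2 — Isobaric: P stays 8960 kPa; V/T = const ⇒ T₂ = 1120 K, V₂ = 8.00 L.
W = PΔV = 8960×(8.00−5.23) kPa·L = 24900 J.
ΔU = nCvΔT = 7.70×12.5×(1120−731) = 37300 J.
Q = ΔU + W = nCpΔT = 62200 J.
Net over both steps: W = -44600 J, Q = 27100 J, ΔU = 71700 J.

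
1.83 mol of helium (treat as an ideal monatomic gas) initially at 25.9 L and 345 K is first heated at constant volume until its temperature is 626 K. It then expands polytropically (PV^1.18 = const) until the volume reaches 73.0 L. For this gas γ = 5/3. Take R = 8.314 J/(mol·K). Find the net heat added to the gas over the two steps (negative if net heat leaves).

13000 J

P₁ = nRT₁/V₁ = 1.83×8.314×345/25.9 = 203 kPa.
Step 1 — Isochoric: V stays 25.9 L; P/T = const ⇒ T₂ = 626 K, P₂ = 368 kPa.
W = 0 (no volume change).
ΔU = nCvΔT = 1.83×12.5×(626−345) = 6410 J.
Q = ΔU = 6410 J.
State after step 1: P = 368 kPa, V = 25.9 L, T = 626 K.
Step 2 — Polytropic n=1.18: T₂ = T₁(V₁/V₂)^(n−1) = 626×(0.355)^0.18 = 519 K; P₂ = P₁(V₁/V₂)^n = 108 kPa.
W = (P₁V₁−P₂V₂)/(n−1) = (368×25.9−108×73.0)/0.18 = 9000 J.
ΔU = nCvΔT = 1.83×12.5×(519−626) = -2430 J.
Q = ΔU + W = 6570 J.
Net over both steps: W = 9000 J, Q = 13000 J, ΔU = 3980 J.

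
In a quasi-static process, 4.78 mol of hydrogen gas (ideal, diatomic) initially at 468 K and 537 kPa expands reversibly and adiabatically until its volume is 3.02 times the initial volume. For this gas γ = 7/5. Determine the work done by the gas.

16600 J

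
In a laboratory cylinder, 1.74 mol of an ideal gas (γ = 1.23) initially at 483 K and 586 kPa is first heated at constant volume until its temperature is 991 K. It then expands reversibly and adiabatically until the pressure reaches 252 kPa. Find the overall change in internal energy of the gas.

V₁ = nRT₁/P₁ = 1.74×8.314×483/586 = 11.9 L.
Step 1 — Isochoric: V stays 11.9 L; P/T = const ⇒ T₂ = 991 K, P₂ = 1200 kPa.
W = 0 (no volume change).
ΔU = nCvΔT = 1.74×36.1×(991−483) = 32000 J.
Q = ΔU = 32000 J.
State after step 1: P = 1200 kPa, V = 11.9 L, T = 991 K.
Step 2 — Adiabatic: T₂/T₁ = (P₂/P₁)^((γ−1)/γ) ⇒ T₂ = 991×(0.210)^0.187 = 740 K; V₂ = 42.5 L.
ΔU = nCvΔT = 1.74×36.1×(740−991) = -15800 J.
Q = 0 for an adiabatic process, so W = −ΔU = 15800 J.
Net over both steps: W = 15800 J, Q = 32000 J, ΔU = 16200 J.

16200 J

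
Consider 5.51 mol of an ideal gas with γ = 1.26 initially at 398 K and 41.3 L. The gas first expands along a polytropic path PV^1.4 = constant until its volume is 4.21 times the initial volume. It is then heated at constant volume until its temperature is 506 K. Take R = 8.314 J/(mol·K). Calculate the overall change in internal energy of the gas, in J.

P₁ = nRT₁/V₁ = 5.51×8.314×398/41.3 = 441 kPa.
Step 1 — Polytropic n=1.4: T₂ = T₁(V₁/V₂)^(n−1) = 398×(0.238)^0.40 = 224 K; P₂ = P₁(V₁/V₂)^n = 59.0 kPa.
W = (P₁V₁−P₂V₂)/(n−1) = (441×41.3−59.0×174)/0.40 = 19900 J.
ΔU = nCvΔT = 5.51×32.0×(224−398) = -30700 J.
Q = ΔU + W = -10700 J.
State after step 1: P = 59.0 kPa, V = 174 L, T = 224 K.
Step 2 — Isochoric: V stays 174 L; P/T = const ⇒ T₂ = 506 K, P₂ = 133 kPa.
W = 0 (no volume change).
ΔU = nCvΔT = 5.51×32.0×(506−224) = 49700 J.
Q = ΔU = 49700 J.
Net over both steps: W = 19900 J, Q = 39000 J, ΔU = 19000 J.

19000 J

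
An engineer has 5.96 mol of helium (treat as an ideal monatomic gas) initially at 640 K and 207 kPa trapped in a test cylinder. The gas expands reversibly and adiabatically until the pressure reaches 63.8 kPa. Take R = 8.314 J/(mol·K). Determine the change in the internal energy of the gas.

V₁ = nRT₁/P₁ = 5.96×8.314×640/207 = 153 L.
Adiabatic: T₂/T₁ = (P₂/P₁)^((γ−1)/γ) ⇒ T₂ = 640×(0.308)^0.400 = 400 K; V₂ = 310 L.
For an ideal gas ΔU = nCvΔT with Cv = (3/2)R = 12.5 J/(mol·K).
ΔU = 5.96×12.5×(400−640) = -17900 J.

-17900 J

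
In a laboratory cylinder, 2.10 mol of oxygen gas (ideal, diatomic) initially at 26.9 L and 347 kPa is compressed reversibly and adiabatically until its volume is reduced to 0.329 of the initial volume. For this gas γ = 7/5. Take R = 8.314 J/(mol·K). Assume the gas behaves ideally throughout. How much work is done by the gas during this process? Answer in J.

-13100 J

T₁ = P₁V₁/(nR) = 347×26.9/(2.10×8.314) = 535 K.
Adiabatic: TV^(γ−1) = const ⇒ T₂ = 535×(3.04)^0.400 = 834 K; PV^γ = const ⇒ P₂ = 1650 kPa.
ΔU = nCvΔT = 2.10×20.8×(834−535) = 13100 J.
Q = 0 for an adiabatic process, so W = −ΔU = -13100 J.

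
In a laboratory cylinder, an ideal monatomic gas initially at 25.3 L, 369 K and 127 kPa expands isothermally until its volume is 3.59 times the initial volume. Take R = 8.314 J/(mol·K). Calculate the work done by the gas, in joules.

4110 J

n = P₁V₁/(RT₁) = 127×25.3/(8.314×369) = 1.05 mol.
Isothermal: T stays 369 K; PV = const ⇒ V₂ = 90.8 L, P₂ = 35.4 kPa.
W = nRT ln(V₂/V₁) = 1.05×8.314×369×ln(3.59) = 4110 J.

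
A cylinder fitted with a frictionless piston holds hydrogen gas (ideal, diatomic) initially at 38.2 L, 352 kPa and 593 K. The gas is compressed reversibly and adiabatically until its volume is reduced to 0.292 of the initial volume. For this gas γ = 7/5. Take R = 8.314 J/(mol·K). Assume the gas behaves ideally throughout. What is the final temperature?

970 K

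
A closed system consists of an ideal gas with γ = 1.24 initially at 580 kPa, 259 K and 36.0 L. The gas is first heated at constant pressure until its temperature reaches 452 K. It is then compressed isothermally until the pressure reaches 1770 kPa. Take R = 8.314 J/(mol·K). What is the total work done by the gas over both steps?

n = P₁V₁/(RT₁) = 580×36.0/(8.314×259) = 9.70 mol.
Step 1 — Isobaric: P stays 580 kPa; V/T = const ⇒ T₂ = 452 K, V₂ = 62.8 L.
W = PΔV = 580×(62.8−36.0) kPa·L = 15600 J.
ΔU = nCvΔT = 9.70×34.6×(452−259) = 64800 J.
Q = ΔU + W = nCpΔT = 80400 J.
State after step 1: P = 580 kPa, V = 62.8 L, T = 452 K.
Step 2 — Isothermal: T stays 452 K; PV = const ⇒ V₂ = 20.6 L, P₂ = 1770 kPa.
ΔU = 0 (ideal gas, T constant).
W = nRT ln(V₂/V₁) = 9.70×8.314×452×ln(0.328) = -40700 J.
Q = ΔU + W = -40700 J.
Net over both steps: W = -25100 J, Q = 39700 J, ΔU = 64800 J.

-25100 J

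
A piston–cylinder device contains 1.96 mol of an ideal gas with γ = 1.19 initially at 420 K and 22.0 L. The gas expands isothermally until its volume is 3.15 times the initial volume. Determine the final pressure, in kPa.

P₁ = nRT₁/V₁ = 1.96×8.314×420/22.0 = 311 kPa.
Isothermal: T stays 420 K; PV = const ⇒ V₂ = 69.3 L, P₂ = 98.8 kPa.

98.8 kPa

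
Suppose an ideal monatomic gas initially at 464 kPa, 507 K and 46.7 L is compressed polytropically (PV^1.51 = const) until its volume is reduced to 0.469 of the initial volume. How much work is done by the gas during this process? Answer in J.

n = P₁V₁/(RT₁) = 464×46.7/(8.314×507) = 5.14 mol.
Polytropic n=1.51: T₂ = T₁(V₁/V₂)^(n−1) = 507×(2.13)^0.51 = 746 K; P₂ = P₁(V₁/V₂)^n = 1460 kPa.
W = (P₁V₁−P₂V₂)/(n−1) = (464×46.7−1460×21.9)/0.51 = -20000 J.

-20000 J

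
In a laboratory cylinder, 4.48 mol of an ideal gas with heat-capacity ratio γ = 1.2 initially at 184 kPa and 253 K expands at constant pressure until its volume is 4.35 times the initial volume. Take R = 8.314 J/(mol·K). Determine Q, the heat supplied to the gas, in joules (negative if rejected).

189000 J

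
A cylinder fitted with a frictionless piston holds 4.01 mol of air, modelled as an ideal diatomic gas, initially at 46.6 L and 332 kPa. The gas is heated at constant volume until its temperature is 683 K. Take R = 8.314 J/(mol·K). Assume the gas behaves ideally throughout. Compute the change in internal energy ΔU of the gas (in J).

T₁ = P₁V₁/(nR) = 332×46.6/(4.01×8.314) = 464 K.
Isochoric: V stays 46.6 L; P/T = const ⇒ T₂ = 683 K, P₂ = 489 kPa.
For an ideal gas ΔU = nCvΔT with Cv = (5/2)R = 20.8 J/(mol·K).
ΔU = 4.01×20.8×(683−464) = 18200 J.

18200 J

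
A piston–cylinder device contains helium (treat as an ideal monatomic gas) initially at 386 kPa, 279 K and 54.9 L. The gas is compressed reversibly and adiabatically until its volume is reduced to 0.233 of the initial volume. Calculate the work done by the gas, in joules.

-52200 J

n = P₁V₁/(RT₁) = 386×54.9/(8.314×279) = 9.14 mol.
Adiabatic: TV^(γ−1) = const ⇒ T₂ = 279×(4.29)^0.667 = 737 K; PV^γ = const ⇒ P₂ = 4380 kPa.
ΔU = nCvΔT = 9.14×12.5×(737−279) = 52200 J.
Q = 0 for an adiabatic process, so W = −ΔU = -52200 J.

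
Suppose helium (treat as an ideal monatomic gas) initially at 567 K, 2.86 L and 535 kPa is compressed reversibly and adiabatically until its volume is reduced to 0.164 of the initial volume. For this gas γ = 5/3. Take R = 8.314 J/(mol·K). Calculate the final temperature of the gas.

1890 K

Adiabatic: TV^(γ−1) = const ⇒ T₂ = 567×(6.10)^0.667 = 1890 K; PV^γ = const ⇒ P₂ = 10900 kPa.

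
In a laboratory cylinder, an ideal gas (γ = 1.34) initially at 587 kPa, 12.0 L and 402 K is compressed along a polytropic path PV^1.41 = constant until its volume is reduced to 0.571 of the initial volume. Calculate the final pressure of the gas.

1290 kPa

Polytropic n=1.41: T₂ = T₁(V₁/V₂)^(n−1) = 402×(1.75)^0.41 = 506 K; P₂ = P₁(V₁/V₂)^n = 1290 kPa.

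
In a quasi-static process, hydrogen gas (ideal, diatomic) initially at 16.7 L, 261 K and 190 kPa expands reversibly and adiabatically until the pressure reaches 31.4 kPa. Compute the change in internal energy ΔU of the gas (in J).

n = P₁V₁/(RT₁) = 190×16.7/(8.314×261) = 1.46 mol.
Adiabatic: T₂/T₁ = (P₂/P₁)^((γ−1)/γ) ⇒ T₂ = 261×(0.165)^0.286 = 156 K; V₂ = 60.4 L.
For an ideal gas ΔU = nCvΔT with Cv = (5/2)R = 20.8 J/(mol·K).
ΔU = 1.46×20.8×(156−261) = -3190 J.

-3190 J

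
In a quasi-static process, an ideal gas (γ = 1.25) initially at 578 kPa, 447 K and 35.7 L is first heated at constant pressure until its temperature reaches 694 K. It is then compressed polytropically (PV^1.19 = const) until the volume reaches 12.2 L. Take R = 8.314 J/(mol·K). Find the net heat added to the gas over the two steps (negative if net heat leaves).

n = P₁V₁/(RT₁) = 578×35.7/(8.314×447) = 5.55 mol.
Step 1 — Isobaric: P stays 578 kPa; V/T = const ⇒ T₂ = 694 K, V₂ = 55.4 L.
W = PΔV = 578×(55.4−35.7) kPa·L = 11400 J.
ΔU = nCvΔT = 5.55×33.3×(694−447) = 45600 J.
Q = ΔU + W = nCpΔT = 57000 J.
State after step 1: P = 578 kPa, V = 55.4 L, T = 694 K.
Step 2 — Polytropic n=1.19: T₂ = T₁(V₁/V₂)^(n−1) = 694×(4.54)^0.19 = 925 K; P₂ = P₁(V₁/V₂)^n = 3500 kPa.
W = (P₁V₁−P₂V₂)/(n−1) = (578×55.4−3500×12.2)/0.19 = -56200 J.
ΔU = nCvΔT = 5.55×33.3×(925−694) = 42700 J.
Q = ΔU + W = -13500 J.
Net over both steps: W = -44800 J, Q = 43500 J, ΔU = 88300 J.

43500 J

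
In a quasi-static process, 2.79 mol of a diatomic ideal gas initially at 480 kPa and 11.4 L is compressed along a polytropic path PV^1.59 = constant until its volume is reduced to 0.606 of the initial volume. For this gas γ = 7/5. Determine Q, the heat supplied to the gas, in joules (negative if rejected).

1510 J

T₁ = P₁V₁/(nR) = 480×11.4/(2.79×8.314) = 236 K.
Polytropic n=1.59: T₂ = T₁(V₁/V₂)^(n−1) = 236×(1.65)^0.59 = 317 K; P₂ = P₁(V₁/V₂)^n = 1060 kPa.
W = (P₁V₁−P₂V₂)/(n−1) = (480×11.4−1060×6.91)/0.59 = -3190 J.
ΔU = nCvΔT = 2.79×20.8×(317−236) = 4700 J.
Q = ΔU + W = 1510 J.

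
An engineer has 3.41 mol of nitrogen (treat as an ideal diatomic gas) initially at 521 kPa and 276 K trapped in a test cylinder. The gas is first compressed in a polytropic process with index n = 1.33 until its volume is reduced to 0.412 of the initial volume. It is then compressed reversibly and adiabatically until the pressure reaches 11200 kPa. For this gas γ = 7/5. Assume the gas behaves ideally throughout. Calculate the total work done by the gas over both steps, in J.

V₁ = nRT₁/P₁ = 3.41×8.314×276/521 = 15.0 L.
Step 1 — Polytropic n=1.33: T₂ = T₁(V₁/V₂)^(n−1) = 276×(2.43)^0.33 = 370 K; P₂ = P₁(V₁/V₂)^n = 1690 kPa.
W = (P₁V₁−P₂V₂)/(n−1) = (521×15.0−1690×6.19)/0.33 = -8060 J.
ΔU = nCvΔT = 3.41×20.8×(370−276) = 6650 J.
Q = ΔU + W = -1410 J.
State after step 1: P = 1690 kPa, V = 6.19 L, T = 370 K.
Step 2 — Adiabatic: T₂/T₁ = (P₂/P₁)^((γ−1)/γ) ⇒ T₂ = 370×(6.61)^0.286 = 634 K; V₂ = 1.61 L.
ΔU = nCvΔT = 3.41×20.8×(634−370) = 18700 J.
Q = 0 for an adiabatic process, so W = −ΔU = -18700 J.
Net over both steps: W = -26800 J, Q = -1410 J, ΔU = 25400 J.

-26800 J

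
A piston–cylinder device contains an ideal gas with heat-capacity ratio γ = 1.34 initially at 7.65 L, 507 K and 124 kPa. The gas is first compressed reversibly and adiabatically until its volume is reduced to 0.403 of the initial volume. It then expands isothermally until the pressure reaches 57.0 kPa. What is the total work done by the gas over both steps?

1570 J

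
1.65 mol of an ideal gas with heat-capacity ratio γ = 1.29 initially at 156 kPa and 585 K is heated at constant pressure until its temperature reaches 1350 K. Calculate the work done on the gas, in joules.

-10500 J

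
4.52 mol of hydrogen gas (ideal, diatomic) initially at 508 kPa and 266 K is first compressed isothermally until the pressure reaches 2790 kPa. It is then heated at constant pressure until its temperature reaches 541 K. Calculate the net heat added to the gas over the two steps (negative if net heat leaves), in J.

V₁ = nRT₁/P₁ = 4.52×8.314×266/508 = 19.7 L.
Step 1 — Isothermal: T stays 266 K; PV = const ⇒ V₂ = 3.58 L, P₂ = 2790 kPa.
ΔU = 0 (ideal gas, T constant).
W = nRT ln(V₂/V₁) = 4.52×8.314×266×ln(0.182) = -17000 J.
Q = ΔU + W = -17000 J.
State after step 1: P = 2790 kPa, V = 3.58 L, T = 266 K.
Step 2 — Isobaric: P stays 2790 kPa; V/T = const ⇒ T₂ = 541 K, V₂ = 7.29 L.
W = PΔV = 2790×(7.29−3.58) kPa·L = 10300 J.
ΔU = nCvΔT = 4.52×20.8×(541−266) = 25800 J.
Q = ΔU + W = nCpΔT = 36200 J.
Net over both steps: W = -6690 J, Q = 19100 J, ΔU = 25800 J.

19100 J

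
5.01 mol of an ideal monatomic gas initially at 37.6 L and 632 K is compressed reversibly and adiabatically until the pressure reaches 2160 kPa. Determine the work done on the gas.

22500 J

P₁ = nRT₁/V₁ = 5.01×8.314×632/37.6 = 700 kPa.
Adiabatic: T₂/T₁ = (P₂/P₁)^((γ−1)/γ) ⇒ T₂ = 632×(3.09)^0.400 = 992 K; V₂ = 19.1 L.
ΔU = nCvΔT = 5.01×12.5×(992−632) = 22500 J.
Q = 0 for an adiabatic process, so W = −ΔU = -22500 J.
Work done on the gas = −W_by = 22500 J.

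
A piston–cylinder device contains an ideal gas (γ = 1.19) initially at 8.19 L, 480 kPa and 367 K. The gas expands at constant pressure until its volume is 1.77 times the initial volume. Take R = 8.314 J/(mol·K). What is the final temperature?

650 K

Isobaric: P stays 480 kPa; V/T = const ⇒ T₂ = 650 K, V₂ = 14.5 L.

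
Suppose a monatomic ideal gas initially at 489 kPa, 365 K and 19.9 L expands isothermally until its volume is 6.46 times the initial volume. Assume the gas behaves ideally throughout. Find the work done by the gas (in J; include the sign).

18200 J

n = P₁V₁/(RT₁) = 489×19.9/(8.314×365) = 3.21 mol.
Isothermal: T stays 365 K; PV = const ⇒ V₂ = 129 L, P₂ = 75.7 kPa.
W = nRT ln(V₂/V₁) = 3.21×8.314×365×ln(6.46) = 18200 J.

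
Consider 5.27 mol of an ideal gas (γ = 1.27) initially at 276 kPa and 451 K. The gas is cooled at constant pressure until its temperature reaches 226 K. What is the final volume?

V₁ = nRT₁/P₁ = 5.27×8.314×451/276 = 71.6 L.
Isobaric: P stays 276 kPa; V/T = const ⇒ T₂ = 226 K, V₂ = 35.9 L.

35.9 L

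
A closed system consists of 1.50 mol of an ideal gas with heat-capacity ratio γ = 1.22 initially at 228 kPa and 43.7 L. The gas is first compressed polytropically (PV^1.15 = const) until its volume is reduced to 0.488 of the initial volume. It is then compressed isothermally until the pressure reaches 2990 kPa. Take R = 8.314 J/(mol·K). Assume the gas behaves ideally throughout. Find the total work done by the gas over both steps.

-26900 J

T₁ = P₁V₁/(nR) = 228×43.7/(1.50×8.314) = 799 K.
Step 1 — Polytropic n=1.15: T₂ = T₁(V₁/V₂)^(n−1) = 799×(2.05)^0.15 = 890 K; P₂ = P₁(V₁/V₂)^n = 520 kPa.
W = (P₁V₁−P₂V₂)/(n−1) = (228×43.7−520×21.3)/0.15 = -7550 J.
ΔU = nCvΔT = 1.50×37.8×(890−799) = 5150 J.
Q = ΔU + W = -2400 J.
State after step 1: P = 520 kPa, V = 21.3 L, T = 890 K.
Step 2 — Isothermal: T stays 890 K; PV = const ⇒ V₂ = 3.71 L, P₂ = 2990 kPa.
ΔU = 0 (ideal gas, T constant).
W = nRT ln(V₂/V₁) = 1.50×8.314×890×ln(0.174) = -19400 J.
Q = ΔU + W = -19400 J.
Net over both steps: W = -26900 J, Q = -21800 J, ΔU = 5150 J.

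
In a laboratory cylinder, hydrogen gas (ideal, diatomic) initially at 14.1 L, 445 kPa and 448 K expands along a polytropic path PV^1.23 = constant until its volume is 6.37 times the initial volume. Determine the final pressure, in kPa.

Polytropic n=1.23: T₂ = T₁(V₁/V₂)^(n−1) = 448×(0.157)^0.23 = 293 K; P₂ = P₁(V₁/V₂)^n = 45.6 kPa.

45.6 kPa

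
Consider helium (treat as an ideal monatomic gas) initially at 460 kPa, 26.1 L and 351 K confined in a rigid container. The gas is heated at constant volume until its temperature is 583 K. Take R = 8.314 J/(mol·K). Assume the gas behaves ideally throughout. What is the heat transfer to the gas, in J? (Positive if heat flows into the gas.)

n = P₁V₁/(RT₁) = 460×26.1/(8.314×351) = 4.11 mol.
Isochoric: V stays 26.1 L; P/T = const ⇒ T₂ = 583 K, P₂ = 764 kPa.
W = 0 (no volume change).
ΔU = nCvΔT = 4.11×12.5×(583−351) = 11900 J.
Q = ΔU = 11900 J.

11900 J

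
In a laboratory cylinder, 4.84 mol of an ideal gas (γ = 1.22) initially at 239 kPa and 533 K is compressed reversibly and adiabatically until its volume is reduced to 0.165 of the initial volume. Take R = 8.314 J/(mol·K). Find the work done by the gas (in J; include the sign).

-47400 J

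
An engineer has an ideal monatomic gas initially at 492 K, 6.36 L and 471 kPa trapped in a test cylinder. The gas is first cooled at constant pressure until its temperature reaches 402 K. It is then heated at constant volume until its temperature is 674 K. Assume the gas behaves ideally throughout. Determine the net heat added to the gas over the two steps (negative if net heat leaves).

n = P₁V₁/(RT₁) = 471×6.36/(8.314×492) = 0.732 mol.
Step 1 — Isobaric: P stays 471 kPa; V/T = const ⇒ T₂ = 402 K, V₂ = 5.20 L.
W = PΔV = 471×(5.20−6.36) kPa·L = -548 J.
ΔU = nCvΔT = 0.732×12.5×(402−492) = -822 J.
Q = ΔU + W = nCpΔT = -1370 J.
State after step 1: P = 471 kPa, V = 5.20 L, T = 402 K.
Step 2 — Isochoric: V stays 5.20 L; P/T = const ⇒ T₂ = 674 K, P₂ = 790 kPa.
W = 0 (no volume change).
ΔU = nCvΔT = 0.732×12.5×(674−402) = 2480 J.
Q = ΔU = 2480 J.
Net over both steps: W = -548 J, Q = 1110 J, ΔU = 1660 J.

1110 J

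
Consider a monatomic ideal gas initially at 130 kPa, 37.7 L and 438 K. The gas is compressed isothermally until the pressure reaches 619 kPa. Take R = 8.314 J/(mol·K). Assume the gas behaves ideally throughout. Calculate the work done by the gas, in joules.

-7650 J

n = P₁V₁/(RT₁) = 130×37.7/(8.314×438) = 1.35 mol.
Isothermal: T stays 438 K; PV = const ⇒ V₂ = 7.92 L, P₂ = 619 kPa.
W = nRT ln(V₂/V₁) = 1.35×8.314×438×ln(0.210) = -7650 J.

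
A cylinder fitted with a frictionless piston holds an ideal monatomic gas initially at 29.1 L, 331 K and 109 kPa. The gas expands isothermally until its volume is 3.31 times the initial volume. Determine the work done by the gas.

3800 J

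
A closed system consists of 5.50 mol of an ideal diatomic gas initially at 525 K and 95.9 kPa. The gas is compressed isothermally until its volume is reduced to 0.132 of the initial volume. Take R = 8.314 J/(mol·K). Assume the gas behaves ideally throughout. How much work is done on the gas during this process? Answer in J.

V₁ = nRT₁/P₁ = 5.50×8.314×525/95.9 = 250 L.
Isothermal: T stays 525 K; PV = const ⇒ V₂ = 33.0 L, P₂ = 727 kPa.
W = nRT ln(V₂/V₁) = 5.50×8.314×525×ln(0.132) = -48600 J.
Work done on the gas = −W_by = 48600 J.

48600 J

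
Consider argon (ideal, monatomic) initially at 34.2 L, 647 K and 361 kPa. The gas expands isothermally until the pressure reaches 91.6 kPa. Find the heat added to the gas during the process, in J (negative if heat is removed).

16900 J

n = P₁V₁/(RT₁) = 361×34.2/(8.314×647) = 2.30 mol.
Isothermal: T stays 647 K; PV = const ⇒ V₂ = 135 L, P₂ = 91.6 kPa.
ΔU = 0 (ideal gas, T constant).
W = nRT ln(V₂/V₁) = 2.30×8.314×647×ln(3.94) = 16900 J.
Q = ΔU + W = 16900 J.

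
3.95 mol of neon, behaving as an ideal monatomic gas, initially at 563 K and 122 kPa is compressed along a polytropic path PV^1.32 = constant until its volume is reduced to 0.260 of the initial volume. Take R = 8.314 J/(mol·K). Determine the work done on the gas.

V₁ = nRT₁/P₁ = 3.95×8.314×563/122 = 152 L.
Polytropic n=1.32: T₂ = T₁(V₁/V₂)^(n−1) = 563×(3.85)^0.32 = 866 K; P₂ = P₁(V₁/V₂)^n = 722 kPa.
W = (P₁V₁−P₂V₂)/(n−1) = (122×152−722×39.4)/0.32 = -31100 J.
Work done on the gas = −W_by = 31100 J.

31100 J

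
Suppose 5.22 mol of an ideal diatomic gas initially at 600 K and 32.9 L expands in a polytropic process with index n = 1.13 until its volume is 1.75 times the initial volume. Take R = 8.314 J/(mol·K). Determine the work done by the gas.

P₁ = nRT₁/V₁ = 5.22×8.314×600/32.9 = 791 kPa.
Polytropic n=1.13: T₂ = T₁(V₁/V₂)^(n−1) = 600×(0.571)^0.13 = 558 K; P₂ = P₁(V₁/V₂)^n = 421 kPa.
W = (P₁V₁−P₂V₂)/(n−1) = (791×32.9−421×57.6)/0.13 = 14100 J.

14100 J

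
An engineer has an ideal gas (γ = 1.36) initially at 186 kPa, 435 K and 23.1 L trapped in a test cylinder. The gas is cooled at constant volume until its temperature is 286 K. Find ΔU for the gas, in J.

-4090 J

n = P₁V₁/(RT₁) = 186×23.1/(8.314×435) = 1.19 mol.
Isochoric: V stays 23.1 L; P/T = const ⇒ T₂ = 286 K, P₂ = 122 kPa.
For an ideal gas ΔU = nCvΔT with Cv = R/(γ−1) = 23.1 J/(mol·K).
ΔU = 1.19×23.1×(286−435) = -4090 J.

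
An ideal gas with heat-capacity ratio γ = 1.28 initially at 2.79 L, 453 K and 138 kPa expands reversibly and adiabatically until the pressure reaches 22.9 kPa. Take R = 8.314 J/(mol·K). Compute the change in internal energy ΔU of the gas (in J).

n = P₁V₁/(RT₁) = 138×2.79/(8.314×453) = 0.102 mol.
Adiabatic: T₂/T₁ = (P₂/P₁)^((γ−1)/γ) ⇒ T₂ = 453×(0.166)^0.219 = 306 K; V₂ = 11.4 L.
For an ideal gas ΔU = nCvΔT with Cv = R/(γ−1) = 29.7 J/(mol·K).
ΔU = 0.102×29.7×(306−453) = -447 J.

-447 J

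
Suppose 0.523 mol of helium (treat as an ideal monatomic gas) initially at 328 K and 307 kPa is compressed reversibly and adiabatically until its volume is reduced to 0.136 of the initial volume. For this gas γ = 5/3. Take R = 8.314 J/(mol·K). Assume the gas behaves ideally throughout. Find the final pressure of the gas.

8540 kPa

V₁ = nRT₁/P₁ = 0.523×8.314×328/307 = 4.65 L.
Adiabatic: TV^(γ−1) = const ⇒ T₂ = 328×(7.35)^0.667 = 1240 K; PV^γ = const ⇒ P₂ = 8540 kPa.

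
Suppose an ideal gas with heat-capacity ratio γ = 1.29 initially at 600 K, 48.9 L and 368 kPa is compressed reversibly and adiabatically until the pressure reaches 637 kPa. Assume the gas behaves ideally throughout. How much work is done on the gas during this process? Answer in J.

8150 J

n = P₁V₁/(RT₁) = 368×48.9/(8.314×600) = 3.61 mol.
Adiabatic: T₂/T₁ = (P₂/P₁)^((γ−1)/γ) ⇒ T₂ = 600×(1.73)^0.225 = 679 K; V₂ = 32.0 L.
ΔU = nCvΔT = 3.61×28.7×(679−600) = 8150 J.
Q = 0 for an adiabatic process, so W = −ΔU = -8150 J.
Work done on the gas = −W_by = 8150 J.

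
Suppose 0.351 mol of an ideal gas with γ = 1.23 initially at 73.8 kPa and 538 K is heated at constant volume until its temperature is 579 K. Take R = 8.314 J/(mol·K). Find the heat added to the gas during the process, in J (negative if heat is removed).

520 J

V₁ = nRT₁/P₁ = 0.351×8.314×538/73.8 = 21.3 L.
Isochoric: V stays 21.3 L; P/T = const ⇒ T₂ = 579 K, P₂ = 79.4 kPa.
W = 0 (no volume change).
ΔU = nCvΔT = 0.351×36.1×(579−538) = 520 J.
Q = ΔU = 520 J.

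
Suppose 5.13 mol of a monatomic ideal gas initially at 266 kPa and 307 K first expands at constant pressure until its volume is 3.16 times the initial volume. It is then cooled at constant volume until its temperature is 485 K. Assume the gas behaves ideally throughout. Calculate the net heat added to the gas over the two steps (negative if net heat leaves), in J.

39700 J

V₁ = nRT₁/P₁ = 5.13×8.314×307/266 = 49.2 L.
Step 1 — Isobaric: P stays 266 kPa; V/T = const ⇒ T₂ = 970 K, V₂ = 156 L.
W = PΔV = 266×(156−49.2) kPa·L = 28300 J.
ΔU = nCvΔT = 5.13×12.5×(970−307) = 42400 J.
Q = ΔU + W = nCpΔT = 70700 J.
State after step 1: P = 266 kPa, V = 156 L, T = 970 K.
Step 2 — Isochoric: V stays 156 L; P/T = const ⇒ T₂ = 485 K, P₂ = 133 kPa.
W = 0 (no volume change).
ΔU = nCvΔT = 5.13×12.5×(485−970) = -31000 J.
Q = ΔU = -31000 J.
Net over both steps: W = 28300 J, Q = 39700 J, ΔU = 11400 J.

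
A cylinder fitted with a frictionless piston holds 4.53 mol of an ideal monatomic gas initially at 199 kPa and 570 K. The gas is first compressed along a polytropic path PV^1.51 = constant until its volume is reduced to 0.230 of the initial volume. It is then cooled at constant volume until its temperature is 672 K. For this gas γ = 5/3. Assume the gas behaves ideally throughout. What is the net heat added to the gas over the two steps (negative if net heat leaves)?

-41200 J

V₁ = nRT₁/P₁ = 4.53×8.314×570/199 = 108 L.
Step 1 — Polytropic n=1.51: T₂ = T₁(V₁/V₂)^(n−1) = 570×(4.35)^0.51 = 1210 K; P₂ = P₁(V₁/V₂)^n = 1830 kPa.
W = (P₁V₁−P₂V₂)/(n−1) = (199×108−1830×24.8)/0.51 = -47000 J.
ΔU = nCvΔT = 4.53×12.5×(1210−570) = 35900 J.
Q = ΔU + W = -11000 J.
State after step 1: P = 1830 kPa, V = 24.8 L, T = 1210 K.
Step 2 — Isochoric: V stays 24.8 L; P/T = const ⇒ T₂ = 672 K, P₂ = 1020 kPa.
W = 0 (no volume change).
ΔU = nCvΔT = 4.53×12.5×(672−1210) = -30200 J.
Q = ΔU = -30200 J.
Net over both steps: W = -47000 J, Q = -41200 J, ΔU = 5760 J.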